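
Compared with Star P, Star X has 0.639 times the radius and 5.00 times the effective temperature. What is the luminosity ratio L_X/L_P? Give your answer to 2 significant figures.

From the Stefan–Boltzmann law, L ∝ R²T⁴, so
L_X/L_P = (R_X/R_P)² (T_X/T_P)⁴ = (0.639)² × (5.00)⁴ = 0.4083 × 625.0 = 255.2.

2.6×10^2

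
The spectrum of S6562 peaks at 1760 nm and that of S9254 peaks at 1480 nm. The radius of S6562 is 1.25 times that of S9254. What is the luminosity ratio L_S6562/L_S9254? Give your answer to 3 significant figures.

0.781

Wien's law gives T ∝ 1/λ_max, so T_S6562/T_S9254 = λ_S9254/λ_S6562 = 1480/1760 = 0.8409.
Then L ∝ R²T⁴ gives L_S6562/L_S9254 = (1.25)² × (0.8409)⁴ = 1.562 × 0.5000 = 0.7813.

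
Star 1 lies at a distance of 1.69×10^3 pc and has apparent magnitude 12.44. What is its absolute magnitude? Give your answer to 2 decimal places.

1.30

M = m − 5 log₁₀(d/10 pc) = 12.44 − 5 log₁₀(1.69×10^3/10)
  = 12.44 − 5 × 2.228 = 12.44 − 11.14 = 1.30.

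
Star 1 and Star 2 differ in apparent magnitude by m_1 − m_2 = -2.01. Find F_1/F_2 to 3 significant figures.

F_1/F_2 = 10^(−(m_1 − m_2)/2.5) = 10^(2.01/2.5) = 10^0.804 = 6.368.

6.37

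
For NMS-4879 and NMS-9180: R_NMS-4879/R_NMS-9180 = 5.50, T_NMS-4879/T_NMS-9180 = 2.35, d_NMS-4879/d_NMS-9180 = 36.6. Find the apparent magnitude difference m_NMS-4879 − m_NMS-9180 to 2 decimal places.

L_NMS-4879/L_NMS-9180 = (5.50)²(2.35)⁴ = 922.6.
F_NMS-4879/F_NMS-9180 = (L_NMS-4879/L_NMS-9180)/(d_NMS-4879/d_NMS-9180)² = 922.6/1340 = 0.6887.
m_NMS-4879 − m_NMS-9180 = −2.5 log₁₀(0.6887) = 0.40.

0.40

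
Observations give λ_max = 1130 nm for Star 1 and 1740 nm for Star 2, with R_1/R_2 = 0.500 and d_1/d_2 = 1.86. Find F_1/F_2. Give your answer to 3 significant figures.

Wien's law: T_1/T_2 = λ_2/λ_1 = 1740/1130 = 1.540.
L_1/L_2 = (R_1/R_2)²(T_1/T_2)⁴ = (0.500)²(1.540)⁴ = 1.405.
F_1/F_2 = (L_1/L_2)/(d_1/d_2)² = 1.405/(1.86)² = 0.4063.

0.406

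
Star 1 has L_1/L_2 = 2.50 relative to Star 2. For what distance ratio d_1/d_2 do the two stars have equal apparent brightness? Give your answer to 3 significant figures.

Equal flux requires L_1/d_1² = L_2/d_2², so d_1/d_2 = √(L_1/L_2)
= √(2.50) = 1.581.

1.58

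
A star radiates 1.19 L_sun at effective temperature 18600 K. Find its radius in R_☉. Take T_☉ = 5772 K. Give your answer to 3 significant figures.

0.105 R_☉

R/R_☉ = √(L/L_☉) / (T/T_☉)² = √(1.19) / (3.222)²
       = 1.091 / 10.38 = 0.1051.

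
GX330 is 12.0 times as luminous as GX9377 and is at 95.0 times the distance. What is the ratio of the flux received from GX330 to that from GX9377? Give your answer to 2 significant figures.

F = L/(4πd²), so F_GX330/F_GX9377 = (L_GX330/L_GX9377) / (d_GX330/d_GX9377)²
= 12.0 / (95.0)² = 12.0 / 9025 = 0.001330.

0.0013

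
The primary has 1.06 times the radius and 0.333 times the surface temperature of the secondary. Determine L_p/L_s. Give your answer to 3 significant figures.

From the Stefan–Boltzmann law, L ∝ R²T⁴, so
L_p/L_s = (R_p/R_s)² (T_p/T_s)⁴ = (1.06)² × (0.333)⁴ = 1.124 × 0.01230 = 0.01382.

0.0138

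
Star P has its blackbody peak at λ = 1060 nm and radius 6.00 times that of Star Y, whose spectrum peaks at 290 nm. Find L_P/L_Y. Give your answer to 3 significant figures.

Wien's law gives T ∝ 1/λ_max, so T_P/T_Y = λ_Y/λ_P = 290/1060 = 0.2736.
Then L ∝ R²T⁴ gives L_P/L_Y = (6.00)² × (0.2736)⁴ = 36.00 × 0.005602 = 0.2017.

0.202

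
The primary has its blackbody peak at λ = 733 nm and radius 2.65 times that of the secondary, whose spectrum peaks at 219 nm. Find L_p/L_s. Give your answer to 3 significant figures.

0.0560

Wien's law gives T ∝ 1/λ_max, so T_p/T_s = λ_s/λ_p = 219/733 = 0.2988.
Then L ∝ R²T⁴ gives L_p/L_s = (2.65)² × (0.2988)⁴ = 7.022 × 0.007968 = 0.05596.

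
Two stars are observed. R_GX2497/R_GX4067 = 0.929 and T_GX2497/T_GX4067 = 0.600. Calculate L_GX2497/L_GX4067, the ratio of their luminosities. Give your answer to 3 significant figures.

0.112

From the Stefan–Boltzmann law, L ∝ R²T⁴, so
L_GX2497/L_GX4067 = (R_GX2497/R_GX4067)² (T_GX2497/T_GX4067)⁴ = (0.929)² × (0.600)⁴ = 0.8630 × 0.1296 = 0.1119.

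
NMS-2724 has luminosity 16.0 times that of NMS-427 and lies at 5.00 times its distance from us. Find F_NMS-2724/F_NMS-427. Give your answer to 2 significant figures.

0.64

F = L/(4πd²), so F_NMS-2724/F_NMS-427 = (L_NMS-2724/L_NMS-427) / (d_NMS-2724/d_NMS-427)²
= 16.0 / (5.00)² = 16.0 / 25.00 = 0.6400.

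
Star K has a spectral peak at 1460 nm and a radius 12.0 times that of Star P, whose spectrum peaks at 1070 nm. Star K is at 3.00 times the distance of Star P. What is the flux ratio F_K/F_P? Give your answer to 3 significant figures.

Wien's law: T_K/T_P = λ_P/λ_K = 1070/1460 = 0.7329.
L_K/L_P = (R_K/R_P)²(T_K/T_P)⁴ = (12.0)²(0.7329)⁴ = 41.54.
F_K/F_P = (L_K/L_P)/(d_K/d_P)² = 41.54/(3.00)² = 4.616.

4.62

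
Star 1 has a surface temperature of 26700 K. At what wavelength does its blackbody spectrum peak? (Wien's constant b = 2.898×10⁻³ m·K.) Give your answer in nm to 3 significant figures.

109 nm

λ_max = b/T = 2.898×10⁻³ / 26700 = 1.09×10^-7 m = 108.5 nm.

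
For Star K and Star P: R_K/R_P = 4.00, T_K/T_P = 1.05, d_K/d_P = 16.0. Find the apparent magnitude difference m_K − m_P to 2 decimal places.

L_K/L_P = (4.00)²(1.05)⁴ = 19.45.
F_K/F_P = (L_K/L_P)/(d_K/d_P)² = 19.45/256.0 = 0.07597.
m_K − m_P = −2.5 log₁₀(0.07597) = 2.80.

2.80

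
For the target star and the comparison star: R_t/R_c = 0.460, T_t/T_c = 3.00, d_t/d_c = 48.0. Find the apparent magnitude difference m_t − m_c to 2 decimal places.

L_t/L_c = (0.460)²(3.00)⁴ = 17.14.
F_t/F_c = (L_t/L_c)/(d_t/d_c)² = 17.14/2304 = 0.007439.
m_t − m_c = −2.5 log₁₀(0.007439) = 5.32.

5.32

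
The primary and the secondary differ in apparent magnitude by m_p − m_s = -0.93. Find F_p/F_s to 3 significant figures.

2.36

F_p/F_s = 10^(−(m_p − m_s)/2.5) = 10^(0.93/2.5) = 10^0.372 = 2.355.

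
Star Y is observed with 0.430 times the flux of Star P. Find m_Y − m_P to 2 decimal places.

m_Y − m_P = −2.5 log₁₀(F_Y/F_P) = −2.5 log₁₀(0.430) = −2.5 × (-0.367) = 0.916.

0.92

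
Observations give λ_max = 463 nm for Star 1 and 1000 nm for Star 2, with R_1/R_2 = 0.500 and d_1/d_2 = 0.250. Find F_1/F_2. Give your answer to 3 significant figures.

Wien's law: T_1/T_2 = λ_2/λ_1 = 1000/463 = 2.160.
L_1/L_2 = (R_1/R_2)²(T_1/T_2)⁴ = (0.500)²(2.160)⁴ = 5.440.
F_1/F_2 = (L_1/L_2)/(d_1/d_2)² = 5.440/(0.250)² = 87.04.

87.0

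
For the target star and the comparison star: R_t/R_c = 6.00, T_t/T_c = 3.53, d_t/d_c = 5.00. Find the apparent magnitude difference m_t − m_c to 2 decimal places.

-5.87

L_t/L_c = (6.00)²(3.53)⁴ = 5590.
F_t/F_c = (L_t/L_c)/(d_t/d_c)² = 5590/25.00 = 223.6.
m_t − m_c = −2.5 log₁₀(223.6) = -5.87.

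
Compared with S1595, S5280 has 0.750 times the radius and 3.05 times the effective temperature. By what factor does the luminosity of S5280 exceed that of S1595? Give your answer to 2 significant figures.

49

From the Stefan–Boltzmann law, L ∝ R²T⁴, so
L_S5280/L_S1595 = (R_S5280/R_S1595)² (T_S5280/T_S1595)⁴ = (0.750)² × (3.05)⁴ = 0.5625 × 86.54 = 48.68.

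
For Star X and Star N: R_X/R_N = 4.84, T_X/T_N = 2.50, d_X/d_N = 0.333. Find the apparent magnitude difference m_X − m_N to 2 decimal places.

L_X/L_N = (4.84)²(2.50)⁴ = 915.1.
F_X/F_N = (L_X/L_N)/(d_X/d_N)² = 915.1/0.1109 = 8252.
m_X − m_N = −2.5 log₁₀(8252) = -9.79.

-9.79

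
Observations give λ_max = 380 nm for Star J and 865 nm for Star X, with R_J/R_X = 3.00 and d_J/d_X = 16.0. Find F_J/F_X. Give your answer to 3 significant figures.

Wien's law: T_J/T_X = λ_X/λ_J = 865/380 = 2.276.
L_J/L_X = (R_J/R_X)²(T_J/T_X)⁴ = (3.00)²(2.276)⁴ = 241.6.
F_J/F_X = (L_J/L_X)/(d_J/d_X)² = 241.6/(16.0)² = 0.9439.

0.944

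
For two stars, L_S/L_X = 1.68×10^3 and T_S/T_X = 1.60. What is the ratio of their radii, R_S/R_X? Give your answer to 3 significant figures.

L ∝ R²T⁴ gives R ∝ √L / T², so
R_S/R_X = √(1.68×10^3) / (1.60)² = 40.99 / 2.560 = 16.01.

16.0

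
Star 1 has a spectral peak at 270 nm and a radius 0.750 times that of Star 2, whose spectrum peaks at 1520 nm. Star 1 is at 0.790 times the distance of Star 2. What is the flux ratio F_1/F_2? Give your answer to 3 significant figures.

Wien's law: T_1/T_2 = λ_2/λ_1 = 1520/270 = 5.630.
L_1/L_2 = (R_1/R_2)²(T_1/T_2)⁴ = (0.750)²(5.630)⁴ = 565.0.
F_1/F_2 = (L_1/L_2)/(d_1/d_2)² = 565.0/(0.790)² = 905.3.

905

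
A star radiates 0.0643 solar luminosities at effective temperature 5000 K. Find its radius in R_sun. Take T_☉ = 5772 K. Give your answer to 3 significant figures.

0.338 R_sun

R/R_☉ = √(L/L_☉) / (T/T_☉)² = √(0.0643) / (0.8663)²
       = 0.2536 / 0.7504 = 0.3379.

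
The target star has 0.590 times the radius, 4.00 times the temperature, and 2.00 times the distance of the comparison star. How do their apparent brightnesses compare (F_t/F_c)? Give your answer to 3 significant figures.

22.3

L_t/L_c = (R_t/R_c)²(T_t/T_c)⁴ = (0.590)² × (4.00)⁴ = 89.11.
F_t/F_c = (L_t/L_c)/(d_t/d_c)² = 89.11 / (2.00)² = 22.28.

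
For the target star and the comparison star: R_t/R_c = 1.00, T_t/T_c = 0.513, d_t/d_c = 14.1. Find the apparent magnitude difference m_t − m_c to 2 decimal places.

L_t/L_c = (1.00)²(0.513)⁴ = 0.06926.
F_t/F_c = (L_t/L_c)/(d_t/d_c)² = 0.06926/198.8 = 3.484×10^-4.
m_t − m_c = −2.5 log₁₀(3.484×10^-4) = 8.64.

8.64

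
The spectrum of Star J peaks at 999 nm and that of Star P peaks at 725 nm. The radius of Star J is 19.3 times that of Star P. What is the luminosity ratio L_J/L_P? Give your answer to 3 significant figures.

Wien's law gives T ∝ 1/λ_max, so T_J/T_P = λ_P/λ_J = 725/999 = 0.7257.
Then L ∝ R²T⁴ gives L_J/L_P = (19.3)² × (0.7257)⁴ = 372.5 × 0.2774 = 103.3.

103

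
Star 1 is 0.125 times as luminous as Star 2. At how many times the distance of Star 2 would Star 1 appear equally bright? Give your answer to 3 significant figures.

0.354

Equal flux requires L_1/d_1² = L_2/d_2², so d_1/d_2 = √(L_1/L_2)
= √(0.125) = 0.3536.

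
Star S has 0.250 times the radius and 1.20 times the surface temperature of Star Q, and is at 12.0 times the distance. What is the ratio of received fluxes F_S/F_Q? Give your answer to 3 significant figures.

L_S/L_Q = (R_S/R_Q)²(T_S/T_Q)⁴ = (0.250)² × (1.20)⁴ = 0.1296.
F_S/F_Q = (L_S/L_Q)/(d_S/d_Q)² = 0.1296 / (12.0)² = 9.000×10^-4.

9.00×10^-4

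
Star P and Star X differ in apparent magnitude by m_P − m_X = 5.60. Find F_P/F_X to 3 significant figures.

0.00575

F_P/F_X = 10^(−(m_P − m_X)/2.5) = 10^(-5.60/2.5) = 10^-2.240 = 0.005754.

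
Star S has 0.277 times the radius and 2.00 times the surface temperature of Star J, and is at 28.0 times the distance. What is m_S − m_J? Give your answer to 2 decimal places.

7.01

L_S/L_J = (0.277)²(2.00)⁴ = 1.228.
F_S/F_J = (L_S/L_J)/(d_S/d_J)² = 1.228/784.0 = 0.001566.
m_S − m_J = −2.5 log₁₀(0.001566) = 7.01.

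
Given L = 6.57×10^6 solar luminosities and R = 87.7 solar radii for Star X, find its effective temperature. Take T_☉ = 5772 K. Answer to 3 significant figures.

T/T_☉ = (L/L_☉)^(1/4) / (R/R_☉)^(1/2)
T = 5772 × (6.57×10^6)^(1/4) / √(87.7) = 5772 × 50.63 / 9.365 = 3.120×10^4 K.

3.12×10^4 K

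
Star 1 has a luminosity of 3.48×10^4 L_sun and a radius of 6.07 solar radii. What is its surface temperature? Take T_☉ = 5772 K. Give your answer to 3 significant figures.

T/T_☉ = (L/L_☉)^(1/4) / (R/R_☉)^(1/2)
T = 5772 × (3.48×10^4)^(1/4) / √(6.07) = 5772 × 13.66 / 2.464 = 3.200×10^4 K.

3.20×10^4 K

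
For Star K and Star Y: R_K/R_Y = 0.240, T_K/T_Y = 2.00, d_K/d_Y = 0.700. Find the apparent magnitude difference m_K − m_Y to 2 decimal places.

-0.69

L_K/L_Y = (0.240)²(2.00)⁴ = 0.9216.
F_K/F_Y = (L_K/L_Y)/(d_K/d_Y)² = 0.9216/0.4900 = 1.881.
m_K − m_Y = −2.5 log₁₀(1.881) = -0.69.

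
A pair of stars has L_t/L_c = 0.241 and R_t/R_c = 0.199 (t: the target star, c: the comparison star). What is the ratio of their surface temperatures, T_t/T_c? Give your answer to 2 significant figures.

L ∝ R²T⁴ gives T ∝ (L/R²)^(1/4), so
T_t/T_c = (0.241 / 0.199²)^(1/4) = (6.086)^(1/4) = 1.571.

1.6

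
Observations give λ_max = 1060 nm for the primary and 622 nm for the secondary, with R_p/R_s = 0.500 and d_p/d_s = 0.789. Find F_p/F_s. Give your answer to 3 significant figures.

0.0476

Wien's law: T_p/T_s = λ_s/λ_p = 622/1060 = 0.5868.
L_p/L_s = (R_p/R_s)²(T_p/T_s)⁴ = (0.500)²(0.5868)⁴ = 0.02964.
F_p/F_s = (L_p/L_s)/(d_p/d_s)² = 0.02964/(0.789)² = 0.04761.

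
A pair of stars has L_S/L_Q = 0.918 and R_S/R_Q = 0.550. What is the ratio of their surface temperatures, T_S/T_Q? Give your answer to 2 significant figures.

L ∝ R²T⁴ gives T ∝ (L/R²)^(1/4), so
T_S/T_Q = (0.918 / 0.550²)^(1/4) = (3.035)^(1/4) = 1.320.

1.3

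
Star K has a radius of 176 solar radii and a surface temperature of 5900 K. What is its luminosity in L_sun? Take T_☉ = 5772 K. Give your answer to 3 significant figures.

3.38×10^4 L_sun

L/L_☉ = (R/R_☉)² (T/T_☉)⁴ = (176)² × (5900/5772)⁴
       = 3.098×10^4 × (1.022)⁴ = 3.098×10^4 × 1.092 = 3.382×10^4.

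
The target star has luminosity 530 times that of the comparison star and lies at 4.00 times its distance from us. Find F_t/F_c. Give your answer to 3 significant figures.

F = L/(4πd²), so F_t/F_c = (L_t/L_c) / (d_t/d_c)²
= 530 / (4.00)² = 530 / 16.00 = 33.12.

33.1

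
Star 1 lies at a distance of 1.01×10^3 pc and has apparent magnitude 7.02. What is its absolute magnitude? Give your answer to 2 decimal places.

-3.00

M = m − 5 log₁₀(d/10 pc) = 7.02 − 5 log₁₀(1.01×10^3/10)
  = 7.02 − 5 × 2.004 = 7.02 − 10.02 = -3.00.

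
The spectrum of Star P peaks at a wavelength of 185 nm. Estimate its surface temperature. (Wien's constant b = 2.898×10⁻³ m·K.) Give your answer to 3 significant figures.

T = b/λ_max = 2.898×10⁻³ / (185×10⁻⁹) = 1.566×10^4 K.

1.57×10^4 K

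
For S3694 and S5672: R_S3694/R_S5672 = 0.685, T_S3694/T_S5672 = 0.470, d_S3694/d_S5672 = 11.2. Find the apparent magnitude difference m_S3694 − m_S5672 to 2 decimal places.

L_S3694/L_S5672 = (0.685)²(0.470)⁴ = 0.02290.
F_S3694/F_S5672 = (L_S3694/L_S5672)/(d_S3694/d_S5672)² = 0.02290/125.4 = 1.825×10^-4.
m_S3694 − m_S5672 = −2.5 log₁₀(1.825×10^-4) = 9.35.

9.35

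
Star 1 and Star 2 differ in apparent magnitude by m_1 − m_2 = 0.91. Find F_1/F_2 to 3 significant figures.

F_1/F_2 = 10^(−(m_1 − m_2)/2.5) = 10^(-0.91/2.5) = 10^-0.364 = 0.4325.

0.433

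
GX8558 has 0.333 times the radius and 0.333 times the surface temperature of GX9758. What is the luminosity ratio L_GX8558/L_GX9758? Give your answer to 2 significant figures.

From the Stefan–Boltzmann law, L ∝ R²T⁴, so
L_GX8558/L_GX9758 = (R_GX8558/R_GX9758)² (T_GX8558/T_GX9758)⁴ = (0.333)² × (0.333)⁴ = 0.1109 × 0.01230 = 0.001364.

0.0014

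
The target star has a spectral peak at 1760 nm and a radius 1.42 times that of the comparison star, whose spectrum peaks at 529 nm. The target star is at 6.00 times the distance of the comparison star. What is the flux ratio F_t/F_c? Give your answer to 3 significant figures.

Wien's law: T_t/T_c = λ_c/λ_t = 529/1760 = 0.3006.
L_t/L_c = (R_t/R_c)²(T_t/T_c)⁴ = (1.42)²(0.3006)⁴ = 0.01646.
F_t/F_c = (L_t/L_c)/(d_t/d_c)² = 0.01646/(6.00)² = 4.571×10^-4.

4.57×10^-4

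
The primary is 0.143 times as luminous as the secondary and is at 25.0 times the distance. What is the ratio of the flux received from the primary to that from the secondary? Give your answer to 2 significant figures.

F = L/(4πd²), so F_p/F_s = (L_p/L_s) / (d_p/d_s)²
= 0.143 / (25.0)² = 0.143 / 625.0 = 2.288×10^-4.

2.3×10^-4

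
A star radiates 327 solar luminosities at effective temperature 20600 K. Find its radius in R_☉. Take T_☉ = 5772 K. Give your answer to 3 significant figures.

R/R_☉ = √(L/L_☉) / (T/T_☉)² = √(327) / (3.569)²
       = 18.08 / 12.74 = 1.420.

1.42 R_☉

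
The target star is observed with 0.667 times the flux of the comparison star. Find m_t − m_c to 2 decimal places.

0.44

m_t − m_c = −2.5 log₁₀(F_t/F_c) = −2.5 log₁₀(0.667) = −2.5 × (-0.176) = 0.440.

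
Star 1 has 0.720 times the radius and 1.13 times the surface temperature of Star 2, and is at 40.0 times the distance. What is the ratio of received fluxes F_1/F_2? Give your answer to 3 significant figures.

5.28×10^-4

L_1/L_2 = (R_1/R_2)²(T_1/T_2)⁴ = (0.720)² × (1.13)⁴ = 0.8452.
F_1/F_2 = (L_1/L_2)/(d_1/d_2)² = 0.8452 / (40.0)² = 5.283×10^-4.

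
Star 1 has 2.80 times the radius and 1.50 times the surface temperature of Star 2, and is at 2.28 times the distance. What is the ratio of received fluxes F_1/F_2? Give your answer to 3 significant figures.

L_1/L_2 = (R_1/R_2)²(T_1/T_2)⁴ = (2.80)² × (1.50)⁴ = 39.69.
F_1/F_2 = (L_1/L_2)/(d_1/d_2)² = 39.69 / (2.28)² = 7.635.

7.64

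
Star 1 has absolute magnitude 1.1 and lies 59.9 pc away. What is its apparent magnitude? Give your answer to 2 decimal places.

m = M + 5 log₁₀(d/10 pc) = 1.1 + 5 log₁₀(59.9/10)
  = 1.1 + 5 × 0.777 = 1.1 + 3.89 = 4.99.

4.99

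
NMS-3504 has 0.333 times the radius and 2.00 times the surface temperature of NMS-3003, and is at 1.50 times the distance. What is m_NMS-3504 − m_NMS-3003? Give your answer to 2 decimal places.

0.26

L_NMS-3504/L_NMS-3003 = (0.333)²(2.00)⁴ = 1.774.
F_NMS-3504/F_NMS-3003 = (L_NMS-3504/L_NMS-3003)/(d_NMS-3504/d_NMS-3003)² = 1.774/2.250 = 0.7885.
m_NMS-3504 − m_NMS-3003 = −2.5 log₁₀(0.7885) = 0.26.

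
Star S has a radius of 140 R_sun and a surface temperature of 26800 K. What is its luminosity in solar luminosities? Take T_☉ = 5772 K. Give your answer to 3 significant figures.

9.11×10^6 solar luminosities

L/L_☉ = (R/R_☉)² (T/T_☉)⁴ = (140)² × (26800/5772)⁴
       = 1.960×10^4 × (4.643)⁴ = 1.960×10^4 × 464.8 = 9.109×10^6.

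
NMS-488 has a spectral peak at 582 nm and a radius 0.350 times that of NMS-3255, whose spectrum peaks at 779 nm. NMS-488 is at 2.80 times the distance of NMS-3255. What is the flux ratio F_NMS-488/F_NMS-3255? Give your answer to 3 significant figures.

Wien's law: T_NMS-488/T_NMS-3255 = λ_NMS-3255/λ_NMS-488 = 779/582 = 1.338.
L_NMS-488/L_NMS-3255 = (R_NMS-488/R_NMS-3255)²(T_NMS-488/T_NMS-3255)⁴ = (0.350)²(1.338)⁴ = 0.3932.
F_NMS-488/F_NMS-3255 = (L_NMS-488/L_NMS-3255)/(d_NMS-488/d_NMS-3255)² = 0.3932/(2.80)² = 0.05015.

0.0502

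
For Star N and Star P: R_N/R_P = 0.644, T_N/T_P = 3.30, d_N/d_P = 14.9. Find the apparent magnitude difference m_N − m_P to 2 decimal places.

L_N/L_P = (0.644)²(3.30)⁴ = 49.18.
F_N/F_P = (L_N/L_P)/(d_N/d_P)² = 49.18/222.0 = 0.2215.
m_N − m_P = −2.5 log₁₀(0.2215) = 1.64.

1.64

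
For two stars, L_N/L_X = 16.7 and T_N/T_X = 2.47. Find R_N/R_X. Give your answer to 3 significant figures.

L ∝ R²T⁴ gives R ∝ √L / T², so
R_N/R_X = √(16.7) / (2.47)² = 4.087 / 6.101 = 0.6698.

0.670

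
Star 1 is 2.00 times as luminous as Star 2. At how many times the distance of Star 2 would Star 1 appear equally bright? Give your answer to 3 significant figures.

1.41

Equal flux requires L_1/d_1² = L_2/d_2², so d_1/d_2 = √(L_1/L_2)
= √(2.00) = 1.414.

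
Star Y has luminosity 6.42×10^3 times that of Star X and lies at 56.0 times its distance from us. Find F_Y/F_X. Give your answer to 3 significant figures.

2.05

F = L/(4πd²), so F_Y/F_X = (L_Y/L_X) / (d_Y/d_X)²
= 6.42×10^3 / (56.0)² = 6.42×10^3 / 3136 = 2.047.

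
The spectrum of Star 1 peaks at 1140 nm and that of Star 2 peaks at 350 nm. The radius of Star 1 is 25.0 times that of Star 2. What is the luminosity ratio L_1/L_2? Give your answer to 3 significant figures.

Wien's law gives T ∝ 1/λ_max, so T_1/T_2 = λ_2/λ_1 = 350/1140 = 0.3070.
Then L ∝ R²T⁴ gives L_1/L_2 = (25.0)² × (0.3070)⁴ = 625.0 × 0.008885 = 5.553.

5.55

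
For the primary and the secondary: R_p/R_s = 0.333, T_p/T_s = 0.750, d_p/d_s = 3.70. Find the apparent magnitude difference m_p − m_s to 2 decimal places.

L_p/L_s = (0.333)²(0.750)⁴ = 0.03509.
F_p/F_s = (L_p/L_s)/(d_p/d_s)² = 0.03509/13.69 = 0.002563.
m_p − m_s = −2.5 log₁₀(0.002563) = 6.48.

6.48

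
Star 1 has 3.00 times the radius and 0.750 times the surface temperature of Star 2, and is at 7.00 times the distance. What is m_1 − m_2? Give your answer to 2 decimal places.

3.09

L_1/L_2 = (3.00)²(0.750)⁴ = 2.848.
F_1/F_2 = (L_1/L_2)/(d_1/d_2)² = 2.848/49.00 = 0.05812.
m_1 − m_2 = −2.5 log₁₀(0.05812) = 3.09.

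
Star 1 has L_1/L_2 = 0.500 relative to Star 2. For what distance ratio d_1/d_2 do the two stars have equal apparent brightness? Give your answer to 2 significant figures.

Equal flux requires L_1/d_1² = L_2/d_2², so d_1/d_2 = √(L_1/L_2)
= √(0.500) = 0.7071.

0.71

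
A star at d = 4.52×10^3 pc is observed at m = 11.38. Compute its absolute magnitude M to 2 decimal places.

-1.90

M = m − 5 log₁₀(d/10 pc) = 11.38 − 5 log₁₀(4.52×10^3/10)
  = 11.38 − 5 × 2.655 = 11.38 − 13.28 = -1.90.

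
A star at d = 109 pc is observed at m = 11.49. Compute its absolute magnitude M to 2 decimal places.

6.30

M = m − 5 log₁₀(d/10 pc) = 11.49 − 5 log₁₀(109/10)
  = 11.49 − 5 × 1.037 = 11.49 − 5.19 = 6.30.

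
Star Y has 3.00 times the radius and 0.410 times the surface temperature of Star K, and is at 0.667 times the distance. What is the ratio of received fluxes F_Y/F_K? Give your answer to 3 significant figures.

L_Y/L_K = (R_Y/R_K)²(T_Y/T_K)⁴ = (3.00)² × (0.410)⁴ = 0.2543.
F_Y/F_K = (L_Y/L_K)/(d_Y/d_K)² = 0.2543 / (0.667)² = 0.5716.

0.572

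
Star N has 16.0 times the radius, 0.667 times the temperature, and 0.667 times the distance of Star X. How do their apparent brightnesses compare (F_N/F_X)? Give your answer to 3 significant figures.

L_N/L_X = (R_N/R_X)²(T_N/T_X)⁴ = (16.0)² × (0.667)⁴ = 50.67.
F_N/F_X = (L_N/L_X)/(d_N/d_X)² = 50.67 / (0.667)² = 113.9.

114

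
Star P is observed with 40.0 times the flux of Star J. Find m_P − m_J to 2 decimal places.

m_P − m_J = −2.5 log₁₀(F_P/F_J) = −2.5 log₁₀(40.0) = −2.5 × (1.602) = -4.005.

-4.01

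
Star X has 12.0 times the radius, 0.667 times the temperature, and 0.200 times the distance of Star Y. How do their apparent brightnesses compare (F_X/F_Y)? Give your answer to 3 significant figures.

713

L_X/L_Y = (R_X/R_Y)²(T_X/T_Y)⁴ = (12.0)² × (0.667)⁴ = 28.50.
F_X/F_Y = (L_X/L_Y)/(d_X/d_Y)² = 28.50 / (0.200)² = 712.5.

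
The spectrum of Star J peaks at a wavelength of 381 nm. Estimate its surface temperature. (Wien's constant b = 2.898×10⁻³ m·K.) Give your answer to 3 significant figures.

7.61×10^3 K

T = b/λ_max = 2.898×10⁻³ / (381×10⁻⁹) = 7606 K.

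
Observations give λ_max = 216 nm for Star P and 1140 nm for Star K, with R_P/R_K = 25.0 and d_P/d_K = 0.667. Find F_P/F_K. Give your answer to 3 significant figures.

Wien's law: T_P/T_K = λ_K/λ_P = 1140/216 = 5.278.
L_P/L_K = (R_P/R_K)²(T_P/T_K)⁴ = (25.0)²(5.278)⁴ = 4.849×10^5.
F_P/F_K = (L_P/L_K)/(d_P/d_K)² = 4.849×10^5/(0.667)² = 1.090×10^6.

1.09×10^6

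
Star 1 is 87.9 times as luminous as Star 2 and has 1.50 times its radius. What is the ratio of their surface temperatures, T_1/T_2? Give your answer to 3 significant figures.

2.50

L ∝ R²T⁴ gives T ∝ (L/R²)^(1/4), so
T_1/T_2 = (87.9 / 1.50²)^(1/4) = (39.07)^(1/4) = 2.500.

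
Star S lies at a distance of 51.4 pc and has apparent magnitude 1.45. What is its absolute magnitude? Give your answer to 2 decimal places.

M = m − 5 log₁₀(d/10 pc) = 1.45 − 5 log₁₀(51.4/10)
  = 1.45 − 5 × 0.711 = 1.45 − 3.55 = -2.10.

-2.10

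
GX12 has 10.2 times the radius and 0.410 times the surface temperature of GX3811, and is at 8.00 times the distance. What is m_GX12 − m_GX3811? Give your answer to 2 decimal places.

L_GX12/L_GX3811 = (10.2)²(0.410)⁴ = 2.940.
F_GX12/F_GX3811 = (L_GX12/L_GX3811)/(d_GX12/d_GX3811)² = 2.940/64.00 = 0.04594.
m_GX12 − m_GX3811 = −2.5 log₁₀(0.04594) = 3.34.

3.34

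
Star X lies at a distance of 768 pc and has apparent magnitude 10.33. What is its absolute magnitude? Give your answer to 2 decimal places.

0.90

M = m − 5 log₁₀(d/10 pc) = 10.33 − 5 log₁₀(768/10)
  = 10.33 − 5 × 1.885 = 10.33 − 9.43 = 0.90.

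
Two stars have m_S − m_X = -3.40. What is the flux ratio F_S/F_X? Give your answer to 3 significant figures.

F_S/F_X = 10^(−(m_S − m_X)/2.5) = 10^(3.40/2.5) = 10^1.360 = 22.91.

22.9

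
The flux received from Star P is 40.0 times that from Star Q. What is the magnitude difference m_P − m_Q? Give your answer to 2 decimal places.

m_P − m_Q = −2.5 log₁₀(F_P/F_Q) = −2.5 log₁₀(40.0) = −2.5 × (1.602) = -4.005.

-4.01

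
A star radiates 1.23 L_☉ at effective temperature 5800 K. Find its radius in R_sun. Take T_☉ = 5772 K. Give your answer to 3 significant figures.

R/R_☉ = √(L/L_☉) / (T/T_☉)² = √(1.23) / (1.005)²
       = 1.109 / 1.010 = 1.098.

1.10 R_sun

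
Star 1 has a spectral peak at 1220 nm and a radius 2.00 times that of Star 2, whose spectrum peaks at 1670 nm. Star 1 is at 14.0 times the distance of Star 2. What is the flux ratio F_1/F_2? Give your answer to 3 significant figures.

0.0717

Wien's law: T_1/T_2 = λ_2/λ_1 = 1670/1220 = 1.369.
L_1/L_2 = (R_1/R_2)²(T_1/T_2)⁴ = (2.00)²(1.369)⁴ = 14.04.
F_1/F_2 = (L_1/L_2)/(d_1/d_2)² = 14.04/(14.0)² = 0.07165.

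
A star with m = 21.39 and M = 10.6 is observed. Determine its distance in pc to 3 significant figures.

1.44×10^3 pc

m − M = 5 log₁₀(d/10 pc)
21.39 − (10.6) = 10.79 = 5 log₁₀(d/10)
d = 10 × 10^(10.79/5) = 10 × 10^2.158 = 1439 pc.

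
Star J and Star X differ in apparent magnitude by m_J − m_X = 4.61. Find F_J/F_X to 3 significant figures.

F_J/F_X = 10^(−(m_J − m_X)/2.5) = 10^(-4.61/2.5) = 10^-1.844 = 0.01432.

0.0143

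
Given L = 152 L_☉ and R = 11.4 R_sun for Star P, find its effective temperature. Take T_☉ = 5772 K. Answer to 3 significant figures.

6.00×10^3 K

T/T_☉ = (L/L_☉)^(1/4) / (R/R_☉)^(1/2)
T = 5772 × (152)^(1/4) / √(11.4) = 5772 × 3.511 / 3.376 = 6003 K.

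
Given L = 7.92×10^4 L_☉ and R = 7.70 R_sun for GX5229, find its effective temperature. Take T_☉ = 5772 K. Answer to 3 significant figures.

T/T_☉ = (L/L_☉)^(1/4) / (R/R_☉)^(1/2)
T = 5772 × (7.92×10^4)^(1/4) / √(7.70) = 5772 × 16.78 / 2.775 = 3.489×10^4 K.

3.49×10^4 K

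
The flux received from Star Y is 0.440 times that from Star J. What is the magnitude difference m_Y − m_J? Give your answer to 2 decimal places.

m_Y − m_J = −2.5 log₁₀(F_Y/F_J) = −2.5 log₁₀(0.440) = −2.5 × (-0.357) = 0.891.

0.89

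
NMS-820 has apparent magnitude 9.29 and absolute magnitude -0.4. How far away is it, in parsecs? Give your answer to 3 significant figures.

m − M = 5 log₁₀(d/10 pc)
9.29 − (-0.4) = 9.69 = 5 log₁₀(d/10)
d = 10 × 10^(9.69/5) = 10 × 10^1.938 = 867.0 pc.

867 pc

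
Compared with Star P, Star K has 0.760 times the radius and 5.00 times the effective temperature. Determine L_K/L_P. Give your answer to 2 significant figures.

3.6×10^2

From the Stefan–Boltzmann law, L ∝ R²T⁴, so
L_K/L_P = (R_K/R_P)² (T_K/T_P)⁴ = (0.760)² × (5.00)⁴ = 0.5776 × 625.0 = 361.0.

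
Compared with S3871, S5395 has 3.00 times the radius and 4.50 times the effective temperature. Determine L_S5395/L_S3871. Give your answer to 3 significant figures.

From the Stefan–Boltzmann law, L ∝ R²T⁴, so
L_S5395/L_S3871 = (R_S5395/R_S3871)² (T_S5395/T_S3871)⁴ = (3.00)² × (4.50)⁴ = 9.000 × 410.1 = 3691.

3.69×10^3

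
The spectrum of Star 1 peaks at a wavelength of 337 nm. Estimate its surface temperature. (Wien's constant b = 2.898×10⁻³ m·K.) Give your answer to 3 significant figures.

8.60×10^3 K

T = b/λ_max = 2.898×10⁻³ / (337×10⁻⁹) = 8599 K.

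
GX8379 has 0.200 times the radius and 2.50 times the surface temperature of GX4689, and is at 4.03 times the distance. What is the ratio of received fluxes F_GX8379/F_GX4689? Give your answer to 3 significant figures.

L_GX8379/L_GX4689 = (R_GX8379/R_GX4689)²(T_GX8379/T_GX4689)⁴ = (0.200)² × (2.50)⁴ = 1.563.
F_GX8379/F_GX4689 = (L_GX8379/L_GX4689)/(d_GX8379/d_GX4689)² = 1.563 / (4.03)² = 0.09621.

0.0962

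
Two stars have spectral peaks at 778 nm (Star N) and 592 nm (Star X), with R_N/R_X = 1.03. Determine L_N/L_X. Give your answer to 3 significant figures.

Wien's law gives T ∝ 1/λ_max, so T_N/T_X = λ_X/λ_N = 592/778 = 0.7609.
Then L ∝ R²T⁴ gives L_N/L_X = (1.03)² × (0.7609)⁴ = 1.061 × 0.3352 = 0.3557.

0.356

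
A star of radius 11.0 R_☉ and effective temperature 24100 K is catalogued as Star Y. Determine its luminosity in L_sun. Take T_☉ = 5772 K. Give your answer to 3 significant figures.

L/L_☉ = (R/R_☉)² (T/T_☉)⁴ = (11.0)² × (24100/5772)⁴
       = 121.0 × (4.175)⁴ = 121.0 × 303.9 = 3.677×10^4.

3.68×10^4 L_sun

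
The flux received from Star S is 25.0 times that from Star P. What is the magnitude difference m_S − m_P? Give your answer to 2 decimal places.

m_S − m_P = −2.5 log₁₀(F_S/F_P) = −2.5 log₁₀(25.0) = −2.5 × (1.398) = -3.495.

-3.49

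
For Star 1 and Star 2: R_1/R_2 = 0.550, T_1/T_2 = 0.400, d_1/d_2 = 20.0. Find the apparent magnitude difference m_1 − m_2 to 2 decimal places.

11.78

L_1/L_2 = (0.550)²(0.400)⁴ = 0.007744.
F_1/F_2 = (L_1/L_2)/(d_1/d_2)² = 0.007744/400.0 = 1.936×10^-5.
m_1 − m_2 = −2.5 log₁₀(1.936×10^-5) = 11.78.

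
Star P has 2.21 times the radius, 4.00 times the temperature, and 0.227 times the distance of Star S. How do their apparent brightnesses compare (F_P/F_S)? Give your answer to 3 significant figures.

2.43×10^4

L_P/L_S = (R_P/R_S)²(T_P/T_S)⁴ = (2.21)² × (4.00)⁴ = 1250.
F_P/F_S = (L_P/L_S)/(d_P/d_S)² = 1250 / (0.227)² = 2.426×10^4.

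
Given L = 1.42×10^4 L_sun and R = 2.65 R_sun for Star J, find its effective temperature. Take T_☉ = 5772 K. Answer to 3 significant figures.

T/T_☉ = (L/L_☉)^(1/4) / (R/R_☉)^(1/2)
T = 5772 × (1.42×10^4)^(1/4) / √(2.65) = 5772 × 10.92 / 1.628 = 3.871×10^4 K.

3.87×10^4 K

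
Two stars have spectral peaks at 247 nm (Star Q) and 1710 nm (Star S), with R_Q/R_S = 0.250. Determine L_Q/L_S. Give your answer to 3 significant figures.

144

Wien's law gives T ∝ 1/λ_max, so T_Q/T_S = λ_S/λ_Q = 1710/247 = 6.923.
Then L ∝ R²T⁴ gives L_Q/L_S = (0.250)² × (6.923)⁴ = 0.06250 × 2297 = 143.6.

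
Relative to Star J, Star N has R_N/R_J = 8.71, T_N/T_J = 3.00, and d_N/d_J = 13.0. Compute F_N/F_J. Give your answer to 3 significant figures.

L_N/L_J = (R_N/R_J)²(T_N/T_J)⁴ = (8.71)² × (3.00)⁴ = 6145.
F_N/F_J = (L_N/L_J)/(d_N/d_J)² = 6145 / (13.0)² = 36.36.

36.4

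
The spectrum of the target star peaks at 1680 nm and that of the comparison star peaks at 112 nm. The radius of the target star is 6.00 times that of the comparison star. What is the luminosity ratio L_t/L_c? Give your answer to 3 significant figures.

Wien's law gives T ∝ 1/λ_max, so T_t/T_c = λ_c/λ_t = 112/1680 = 0.06667.
Then L ∝ R²T⁴ gives L_t/L_c = (6.00)² × (0.06667)⁴ = 36.00 × 1.975×10^-5 = 7.111×10^-4.

7.11×10^-4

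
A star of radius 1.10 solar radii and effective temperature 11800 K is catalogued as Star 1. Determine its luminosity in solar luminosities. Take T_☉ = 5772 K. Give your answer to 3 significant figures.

L/L_☉ = (R/R_☉)² (T/T_☉)⁴ = (1.10)² × (11800/5772)⁴
       = 1.210 × (2.044)⁴ = 1.210 × 17.47 = 21.14.

21.1 solar luminosities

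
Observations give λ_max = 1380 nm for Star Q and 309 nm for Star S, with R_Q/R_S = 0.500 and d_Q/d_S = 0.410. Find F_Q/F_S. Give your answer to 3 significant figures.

0.00374

Wien's law: T_Q/T_S = λ_S/λ_Q = 309/1380 = 0.2239.
L_Q/L_S = (R_Q/R_S)²(T_Q/T_S)⁴ = (0.500)²(0.2239)⁴ = 6.284×10^-4.
F_Q/F_S = (L_Q/L_S)/(d_Q/d_S)² = 6.284×10^-4/(0.410)² = 0.003738.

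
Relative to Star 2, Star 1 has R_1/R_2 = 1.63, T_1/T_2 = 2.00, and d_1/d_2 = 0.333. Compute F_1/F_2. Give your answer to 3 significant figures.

383

L_1/L_2 = (R_1/R_2)²(T_1/T_2)⁴ = (1.63)² × (2.00)⁴ = 42.51.
F_1/F_2 = (L_1/L_2)/(d_1/d_2)² = 42.51 / (0.333)² = 383.4.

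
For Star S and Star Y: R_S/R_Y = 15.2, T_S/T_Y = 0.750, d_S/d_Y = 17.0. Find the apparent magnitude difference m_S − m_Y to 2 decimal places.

L_S/L_Y = (15.2)²(0.750)⁴ = 73.10.
F_S/F_Y = (L_S/L_Y)/(d_S/d_Y)² = 73.10/289.0 = 0.2529.
m_S − m_Y = −2.5 log₁₀(0.2529) = 1.49.

1.49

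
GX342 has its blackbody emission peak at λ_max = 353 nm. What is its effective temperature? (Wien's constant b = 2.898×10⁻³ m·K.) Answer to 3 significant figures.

8.21×10^3 K

T = b/λ_max = 2.898×10⁻³ / (353×10⁻⁹) = 8210 K.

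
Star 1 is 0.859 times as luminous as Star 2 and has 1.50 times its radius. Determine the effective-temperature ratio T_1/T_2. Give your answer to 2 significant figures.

0.79

L ∝ R²T⁴ gives T ∝ (L/R²)^(1/4), so
T_1/T_2 = (0.859 / 1.50²)^(1/4) = (0.3818)^(1/4) = 0.7861.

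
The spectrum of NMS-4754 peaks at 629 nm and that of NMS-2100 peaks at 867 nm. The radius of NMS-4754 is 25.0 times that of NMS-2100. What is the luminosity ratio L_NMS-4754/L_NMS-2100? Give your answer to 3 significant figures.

2.26×10^3

Wien's law gives T ∝ 1/λ_max, so T_NMS-4754/T_NMS-2100 = λ_NMS-2100/λ_NMS-4754 = 867/629 = 1.378.
Then L ∝ R²T⁴ gives L_NMS-4754/L_NMS-2100 = (25.0)² × (1.378)⁴ = 625.0 × 3.610 = 2256.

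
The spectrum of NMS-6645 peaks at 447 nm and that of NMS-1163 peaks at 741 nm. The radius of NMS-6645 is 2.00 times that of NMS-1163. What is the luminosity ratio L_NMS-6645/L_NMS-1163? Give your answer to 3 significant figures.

30.2

Wien's law gives T ∝ 1/λ_max, so T_NMS-6645/T_NMS-1163 = λ_NMS-1163/λ_NMS-6645 = 741/447 = 1.658.
Then L ∝ R²T⁴ gives L_NMS-6645/L_NMS-1163 = (2.00)² × (1.658)⁴ = 4.000 × 7.552 = 30.21.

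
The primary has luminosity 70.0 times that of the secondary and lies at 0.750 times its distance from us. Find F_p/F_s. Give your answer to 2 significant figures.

1.2×10^2

F = L/(4πd²), so F_p/F_s = (L_p/L_s) / (d_p/d_s)²
= 70.0 / (0.750)² = 70.0 / 0.5625 = 124.4.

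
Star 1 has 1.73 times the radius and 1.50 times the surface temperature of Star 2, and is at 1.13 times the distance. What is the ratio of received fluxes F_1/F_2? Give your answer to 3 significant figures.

L_1/L_2 = (R_1/R_2)²(T_1/T_2)⁴ = (1.73)² × (1.50)⁴ = 15.15.
F_1/F_2 = (L_1/L_2)/(d_1/d_2)² = 15.15 / (1.13)² = 11.87.

11.9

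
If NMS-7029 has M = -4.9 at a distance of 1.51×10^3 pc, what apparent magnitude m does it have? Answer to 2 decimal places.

m = M + 5 log₁₀(d/10 pc) = -4.9 + 5 log₁₀(1.51×10^3/10)
  = -4.9 + 5 × 2.179 = -4.9 + 10.89 = 5.99.

5.99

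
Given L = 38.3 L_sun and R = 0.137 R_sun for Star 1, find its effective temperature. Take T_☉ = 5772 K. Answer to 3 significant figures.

3.88×10^4 K

T/T_☉ = (L/L_☉)^(1/4) / (R/R_☉)^(1/2)
T = 5772 × (38.3)^(1/4) / √(0.137) = 5772 × 2.488 / 0.3701 = 3.879×10^4 K.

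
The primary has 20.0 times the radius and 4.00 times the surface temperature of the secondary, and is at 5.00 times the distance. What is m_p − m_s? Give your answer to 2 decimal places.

L_p/L_s = (20.0)²(4.00)⁴ = 1.024×10^5.
F_p/F_s = (L_p/L_s)/(d_p/d_s)² = 1.024×10^5/25.00 = 4096.
m_p − m_s = −2.5 log₁₀(4096) = -9.03.

-9.03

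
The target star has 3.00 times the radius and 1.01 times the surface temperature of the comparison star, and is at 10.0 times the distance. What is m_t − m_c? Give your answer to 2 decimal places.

2.57

L_t/L_c = (3.00)²(1.01)⁴ = 9.365.
F_t/F_c = (L_t/L_c)/(d_t/d_c)² = 9.365/100.0 = 0.09365.
m_t − m_c = −2.5 log₁₀(0.09365) = 2.57.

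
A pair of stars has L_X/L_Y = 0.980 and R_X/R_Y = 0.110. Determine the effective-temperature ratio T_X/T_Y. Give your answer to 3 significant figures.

L ∝ R²T⁴ gives T ∝ (L/R²)^(1/4), so
T_X/T_Y = (0.980 / 0.110²)^(1/4) = (80.99)^(1/4) = 3.000.

3.00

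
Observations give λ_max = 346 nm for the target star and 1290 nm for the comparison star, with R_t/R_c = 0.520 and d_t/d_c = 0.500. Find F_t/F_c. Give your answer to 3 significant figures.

Wien's law: T_t/T_c = λ_c/λ_t = 1290/346 = 3.728.
L_t/L_c = (R_t/R_c)²(T_t/T_c)⁴ = (0.520)²(3.728)⁴ = 52.25.
F_t/F_c = (L_t/L_c)/(d_t/d_c)² = 52.25/(0.500)² = 209.0.

209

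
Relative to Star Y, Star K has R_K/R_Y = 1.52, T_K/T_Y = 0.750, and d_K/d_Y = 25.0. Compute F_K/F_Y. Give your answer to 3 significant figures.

0.00117

L_K/L_Y = (R_K/R_Y)²(T_K/T_Y)⁴ = (1.52)² × (0.750)⁴ = 0.7310.
F_K/F_Y = (L_K/L_Y)/(d_K/d_Y)² = 0.7310 / (25.0)² = 0.001170.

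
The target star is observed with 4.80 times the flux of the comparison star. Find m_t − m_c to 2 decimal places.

m_t − m_c = −2.5 log₁₀(F_t/F_c) = −2.5 log₁₀(4.80) = −2.5 × (0.681) = -1.703.

-1.70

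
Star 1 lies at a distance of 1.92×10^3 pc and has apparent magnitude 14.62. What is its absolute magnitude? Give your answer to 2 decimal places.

3.20

M = m − 5 log₁₀(d/10 pc) = 14.62 − 5 log₁₀(1.92×10^3/10)
  = 14.62 − 5 × 2.283 = 14.62 − 11.42 = 3.20.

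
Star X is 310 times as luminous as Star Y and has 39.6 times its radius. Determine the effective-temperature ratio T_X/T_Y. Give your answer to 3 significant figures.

0.667

L ∝ R²T⁴ gives T ∝ (L/R²)^(1/4), so
T_X/T_Y = (310 / 39.6²)^(1/4) = (0.1977)^(1/4) = 0.6668.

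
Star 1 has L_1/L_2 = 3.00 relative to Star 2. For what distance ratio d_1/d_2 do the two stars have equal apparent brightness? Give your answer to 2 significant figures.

Equal flux requires L_1/d_1² = L_2/d_2², so d_1/d_2 = √(L_1/L_2)
= √(3.00) = 1.732.

1.7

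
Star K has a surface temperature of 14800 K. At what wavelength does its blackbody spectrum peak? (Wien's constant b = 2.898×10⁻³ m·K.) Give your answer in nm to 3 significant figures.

196 nm

λ_max = b/T = 2.898×10⁻³ / 14800 = 1.96×10^-7 m = 195.8 nm.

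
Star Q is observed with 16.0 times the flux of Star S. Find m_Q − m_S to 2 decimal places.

m_Q − m_S = −2.5 log₁₀(F_Q/F_S) = −2.5 log₁₀(16.0) = −2.5 × (1.204) = -3.010.

-3.01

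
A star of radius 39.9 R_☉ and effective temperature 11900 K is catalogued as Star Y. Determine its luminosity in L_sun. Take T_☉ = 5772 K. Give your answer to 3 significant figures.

2.88×10^4 L_sun

L/L_☉ = (R/R_☉)² (T/T_☉)⁴ = (39.9)² × (11900/5772)⁴
       = 1592 × (2.062)⁴ = 1592 × 18.07 = 2.876×10^4.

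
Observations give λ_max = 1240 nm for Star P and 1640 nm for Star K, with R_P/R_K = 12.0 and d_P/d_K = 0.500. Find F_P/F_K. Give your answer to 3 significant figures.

Wien's law: T_P/T_K = λ_K/λ_P = 1640/1240 = 1.323.
L_P/L_K = (R_P/R_K)²(T_P/T_K)⁴ = (12.0)²(1.323)⁴ = 440.6.
F_P/F_K = (L_P/L_K)/(d_P/d_K)² = 440.6/(0.500)² = 1762.

1.76×10^3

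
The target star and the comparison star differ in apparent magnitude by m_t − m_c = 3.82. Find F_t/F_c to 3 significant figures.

0.0296

F_t/F_c = 10^(−(m_t − m_c)/2.5) = 10^(-3.82/2.5) = 10^-1.528 = 0.02965.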